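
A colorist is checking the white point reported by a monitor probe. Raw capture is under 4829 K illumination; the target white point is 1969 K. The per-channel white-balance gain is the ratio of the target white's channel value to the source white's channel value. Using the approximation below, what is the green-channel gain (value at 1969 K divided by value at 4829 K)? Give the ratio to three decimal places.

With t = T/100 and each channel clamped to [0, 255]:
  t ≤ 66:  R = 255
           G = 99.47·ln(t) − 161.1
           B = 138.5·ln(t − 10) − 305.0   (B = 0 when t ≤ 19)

0.603

At 4829 K (t = 48.29):
  G = 99.47·ln 48.29 − 161.1 = 99.47·3.8772 − 161.1 = 224.568.
At 1969 K (t = 19.69):
  G = 99.47·ln 19.69 − 161.1 = 99.47·2.9801 − 161.1 = 135.332.
Gain = 135.332 / 224.568 = 0.6026 → 0.603.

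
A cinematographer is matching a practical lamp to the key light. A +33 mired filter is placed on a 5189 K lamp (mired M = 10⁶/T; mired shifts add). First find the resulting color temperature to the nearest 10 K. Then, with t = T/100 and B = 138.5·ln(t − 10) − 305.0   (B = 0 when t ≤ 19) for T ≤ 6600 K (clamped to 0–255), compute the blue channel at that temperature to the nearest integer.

185

M_in = 10⁶/5189 = 192.72; M_out = 192.72 + (+33) = 225.72.
T_out = 10⁶/225.72 = 4430.4 K → 4430 K; t = 44.3.
B = 138.5·ln(44.3 − 10) − 305.0 = 138.5·ln 34.3 − 305.0 = 138.5·3.5351 − 305.0 = 184.618.
Rounded: 185.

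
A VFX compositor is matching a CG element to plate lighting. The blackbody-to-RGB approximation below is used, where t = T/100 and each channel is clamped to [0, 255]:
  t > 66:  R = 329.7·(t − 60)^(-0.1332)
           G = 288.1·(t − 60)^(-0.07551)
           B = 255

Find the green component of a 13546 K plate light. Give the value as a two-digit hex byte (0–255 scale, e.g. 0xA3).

0xD0

t = 13546/100 = 135.46; the t > 66 branch applies.
G = 288.1·(135.46 − 60)^(-0.07551) = 288.1·75.46^(-0.07551) = 288.1·0.72146 = 207.853.
Rounded: 208; in hex, 0xD0.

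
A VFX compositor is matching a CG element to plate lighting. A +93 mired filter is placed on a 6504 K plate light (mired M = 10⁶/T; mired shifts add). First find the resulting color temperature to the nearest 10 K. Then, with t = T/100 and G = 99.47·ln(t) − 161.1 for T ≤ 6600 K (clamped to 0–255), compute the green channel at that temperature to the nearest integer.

207

M_in = 10⁶/6504 = 153.75; M_out = 153.75 + (+93) = 246.75.
T_out = 10⁶/246.75 = 4052.7 K → 4050 K; t = 40.5.
G = 99.47·ln 40.5 − 161.1 = 99.47·3.7013 − 161.1 = 207.069.
Rounded: 207.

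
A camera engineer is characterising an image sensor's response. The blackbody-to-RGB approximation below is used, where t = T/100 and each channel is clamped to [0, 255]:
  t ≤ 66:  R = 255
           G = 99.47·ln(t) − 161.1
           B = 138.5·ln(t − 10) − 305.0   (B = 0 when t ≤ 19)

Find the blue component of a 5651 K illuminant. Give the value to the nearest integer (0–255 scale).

227

t = 5651/100 = 56.51; the t ≤ 66 branch applies.
B = 138.5·ln(56.51 − 10) − 305.0 = 138.5·ln 46.51 − 305.0 = 138.5·3.8397 − 305.0 = 226.794.
Rounded: 227.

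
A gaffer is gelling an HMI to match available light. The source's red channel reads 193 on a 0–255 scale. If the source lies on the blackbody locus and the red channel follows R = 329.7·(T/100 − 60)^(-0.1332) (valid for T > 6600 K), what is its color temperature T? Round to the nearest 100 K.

(t − 60)^(-0.1332) = 193/329.7 = 0.58538.
t − 60 = 0.58538^(1/-0.1332) = 0.58538^(-7.508) = 55.713, so t = 115.713.
T = 100·t = 11571 K → 11600 K to the nearest 100 K.

11600 K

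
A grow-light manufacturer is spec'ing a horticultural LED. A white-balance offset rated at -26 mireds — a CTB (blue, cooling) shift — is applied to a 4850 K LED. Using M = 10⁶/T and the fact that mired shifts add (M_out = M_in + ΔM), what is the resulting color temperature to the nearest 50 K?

M_in = 10⁶/4850 = 206.19 mireds.
M_out = 206.19 + (-26) = 180.19 mireds.
T_out = 10⁶/180.19 = 5549.8 K → 5550 K.

5550 K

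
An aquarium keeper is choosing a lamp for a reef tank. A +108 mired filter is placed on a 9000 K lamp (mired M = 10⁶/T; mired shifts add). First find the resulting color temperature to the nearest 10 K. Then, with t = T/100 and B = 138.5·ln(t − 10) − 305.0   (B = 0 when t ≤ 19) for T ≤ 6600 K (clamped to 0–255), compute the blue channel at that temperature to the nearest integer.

190

M_in = 10⁶/9000 = 111.11; M_out = 111.11 + (+108) = 219.11.
T_out = 10⁶/219.11 = 4563.9 K → 4560 K; t = 45.6.
B = 138.5·ln(45.6 − 10) − 305.0 = 138.5·ln 35.6 − 305.0 = 138.5·3.5723 − 305.0 = 189.770.
Rounded: 190.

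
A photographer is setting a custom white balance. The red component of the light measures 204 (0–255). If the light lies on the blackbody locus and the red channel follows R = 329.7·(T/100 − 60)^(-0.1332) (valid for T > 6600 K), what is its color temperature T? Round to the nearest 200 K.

(t − 60)^(-0.1332) = 204/329.7 = 0.61874.
t − 60 = 0.61874^(1/-0.1332) = 0.61874^(-7.508) = 36.748, so t = 96.748.
T = 100·t = 9675 K → 9600 K to the nearest 200 K.

9600 K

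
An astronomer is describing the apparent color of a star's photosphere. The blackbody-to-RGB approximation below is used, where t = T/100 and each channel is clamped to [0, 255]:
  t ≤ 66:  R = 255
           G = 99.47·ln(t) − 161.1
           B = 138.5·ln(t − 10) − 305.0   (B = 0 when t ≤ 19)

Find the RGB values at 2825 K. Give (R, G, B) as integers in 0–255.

t = 2825/100 = 28.25; the t ≤ 66 branch applies.
R = 255 by definition for t ≤ 66.
G = 99.47·ln 28.25 − 161.1 = 99.47·3.3411 − 161.1 = 171.239.
B = 138.5·ln(28.25 − 10) − 305.0 = 138.5·ln 18.25 − 305.0 = 138.5·2.9042 − 305.0 = 97.227.
Rounded: (255, 171, 97).

(255, 171, 97)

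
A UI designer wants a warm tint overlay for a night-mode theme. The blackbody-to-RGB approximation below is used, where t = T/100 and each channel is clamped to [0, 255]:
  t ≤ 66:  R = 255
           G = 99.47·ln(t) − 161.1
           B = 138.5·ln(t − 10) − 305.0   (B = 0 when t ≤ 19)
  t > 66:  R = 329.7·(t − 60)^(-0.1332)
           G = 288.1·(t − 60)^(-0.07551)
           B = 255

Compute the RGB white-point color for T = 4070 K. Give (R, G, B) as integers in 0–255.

t = 4070/100 = 40.7; the t ≤ 66 branch applies.
R = 255 by definition for t ≤ 66.
G = 99.47·ln 40.7 − 161.1 = 99.47·3.7062 − 161.1 = 207.559.
B = 138.5·ln(40.7 − 10) − 305.0 = 138.5·ln 30.7 − 305.0 = 138.5·3.4243 − 305.0 = 169.260.
Rounded: (255, 208, 169).

(255, 208, 169)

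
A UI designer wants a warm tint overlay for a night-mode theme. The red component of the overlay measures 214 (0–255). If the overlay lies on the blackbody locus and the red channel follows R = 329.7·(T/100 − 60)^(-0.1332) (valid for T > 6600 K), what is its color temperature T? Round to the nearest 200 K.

8600 K

(t − 60)^(-0.1332) = 214/329.7 = 0.64907.
t − 60 = 0.64907^(1/-0.1332) = 0.64907^(-7.508) = 25.657, so t = 85.657.
T = 100·t = 8566 K → 8600 K to the nearest 200 K.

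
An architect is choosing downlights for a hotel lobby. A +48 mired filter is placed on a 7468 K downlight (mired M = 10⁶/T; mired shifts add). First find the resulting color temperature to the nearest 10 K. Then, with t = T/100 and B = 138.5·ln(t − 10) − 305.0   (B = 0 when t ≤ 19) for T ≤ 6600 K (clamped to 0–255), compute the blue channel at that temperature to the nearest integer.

222

M_in = 10⁶/7468 = 133.90; M_out = 133.90 + (+48) = 181.90.
T_out = 10⁶/181.90 = 5497.4 K → 5500 K; t = 55.
B = 138.5·ln(55 − 10) − 305.0 = 138.5·ln 45 − 305.0 = 138.5·3.8067 − 305.0 = 222.223.
Rounded: 222.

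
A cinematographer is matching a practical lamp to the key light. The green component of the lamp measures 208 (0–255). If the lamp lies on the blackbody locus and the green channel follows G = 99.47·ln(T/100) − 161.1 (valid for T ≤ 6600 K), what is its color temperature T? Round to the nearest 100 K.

ln t = (208 + 161.1) / 99.47 = 3.7107.
t = e^3.7107 = 40.881.
T = 100·t = 4088 K → 4100 K to the nearest 100 K.

4100 K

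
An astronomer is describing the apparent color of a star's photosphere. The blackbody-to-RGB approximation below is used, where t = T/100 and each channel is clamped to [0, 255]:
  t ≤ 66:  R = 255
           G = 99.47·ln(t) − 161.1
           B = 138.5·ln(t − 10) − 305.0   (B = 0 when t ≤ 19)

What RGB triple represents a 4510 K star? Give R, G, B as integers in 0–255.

R=255, G=218, B=188

t = 4510/100 = 45.1; the t ≤ 66 branch applies.
R = 255 by definition for t ≤ 66.
G = 99.47·ln 45.1 − 161.1 = 99.47·3.8089 − 161.1 = 217.770.
B = 138.5·ln(45.1 − 10) − 305.0 = 138.5·ln 35.1 − 305.0 = 138.5·3.5582 − 305.0 = 187.811.
Rounded: (255, 218, 188).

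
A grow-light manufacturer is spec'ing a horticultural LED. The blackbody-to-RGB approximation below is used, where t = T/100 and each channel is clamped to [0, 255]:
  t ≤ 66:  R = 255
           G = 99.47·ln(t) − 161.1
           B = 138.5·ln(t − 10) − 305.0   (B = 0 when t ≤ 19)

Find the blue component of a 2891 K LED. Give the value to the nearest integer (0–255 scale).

t = 2891/100 = 28.91; the t ≤ 66 branch applies.
B = 138.5·ln(28.91 − 10) − 305.0 = 138.5·ln 18.91 − 305.0 = 138.5·2.9397 − 305.0 = 102.147.
Rounded: 102.

102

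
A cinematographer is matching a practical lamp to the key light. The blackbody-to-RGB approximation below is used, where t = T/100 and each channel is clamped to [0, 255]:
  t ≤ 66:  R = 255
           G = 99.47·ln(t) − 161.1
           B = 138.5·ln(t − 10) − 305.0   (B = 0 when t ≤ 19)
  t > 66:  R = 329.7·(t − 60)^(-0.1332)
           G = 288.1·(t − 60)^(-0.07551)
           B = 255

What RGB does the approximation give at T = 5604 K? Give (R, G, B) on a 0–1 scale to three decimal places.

(1.000, 0.939, 0.884)

t = 5604/100 = 56.04; the t ≤ 66 branch applies.
R = 255 by definition for t ≤ 66.
G = 99.47·ln 56.04 − 161.1 = 99.47·4.0261 − 161.1 = 239.373.
B = 138.5·ln(56.04 − 10) − 305.0 = 138.5·ln 46.04 − 305.0 = 138.5·3.8295 − 305.0 = 225.387.
Dividing each by 255: (1.0000, 0.9387, 0.8839) → (1.000, 0.939, 0.884).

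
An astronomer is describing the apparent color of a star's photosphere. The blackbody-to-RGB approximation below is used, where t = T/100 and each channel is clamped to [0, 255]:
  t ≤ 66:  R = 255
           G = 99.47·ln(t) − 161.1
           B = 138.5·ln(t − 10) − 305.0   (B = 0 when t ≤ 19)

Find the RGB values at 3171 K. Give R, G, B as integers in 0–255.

R=255, G=183, B=121

t = 3171/100 = 31.71; the t ≤ 66 branch applies.
R = 255 by definition for t ≤ 66.
G = 99.47·ln 31.71 − 161.1 = 99.47·3.4566 − 161.1 = 182.731.
B = 138.5·ln(31.71 − 10) − 305.0 = 138.5·ln 21.71 − 305.0 = 138.5·3.0778 − 305.0 = 121.272.
Rounded: (255, 183, 121).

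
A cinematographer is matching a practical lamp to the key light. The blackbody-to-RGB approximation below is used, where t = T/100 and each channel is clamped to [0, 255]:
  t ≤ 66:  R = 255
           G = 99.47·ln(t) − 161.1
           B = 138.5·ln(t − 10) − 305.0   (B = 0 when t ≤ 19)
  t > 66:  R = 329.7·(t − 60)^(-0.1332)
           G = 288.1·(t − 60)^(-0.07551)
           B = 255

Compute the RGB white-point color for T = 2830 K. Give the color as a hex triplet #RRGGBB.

#FFAB62

t = 2830/100 = 28.3; the t ≤ 66 branch applies.
R = 255 by definition for t ≤ 66.
G = 99.47·ln 28.3 − 161.1 = 99.47·3.3429 − 161.1 = 171.414.
B = 138.5·ln(28.3 − 10) − 305.0 = 138.5·ln 18.3 − 305.0 = 138.5·2.9069 − 305.0 = 97.606.
Rounded: (255, 171, 98).
In hex: #FFAB62.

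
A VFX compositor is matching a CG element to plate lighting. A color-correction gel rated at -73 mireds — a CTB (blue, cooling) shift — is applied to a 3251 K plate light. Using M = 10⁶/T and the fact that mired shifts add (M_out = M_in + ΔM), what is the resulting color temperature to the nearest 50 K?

M_in = 10⁶/3251 = 307.60 mireds.
M_out = 307.60 + (-73) = 234.60 mireds.
T_out = 10⁶/234.60 = 4262.6 K → 4250 K.

4250 K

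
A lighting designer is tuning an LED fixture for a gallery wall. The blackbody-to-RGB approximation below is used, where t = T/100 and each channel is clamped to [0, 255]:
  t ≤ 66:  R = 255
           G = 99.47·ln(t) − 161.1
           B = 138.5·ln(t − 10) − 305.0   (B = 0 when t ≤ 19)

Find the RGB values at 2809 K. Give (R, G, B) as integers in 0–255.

t = 2809/100 = 28.09; the t ≤ 66 branch applies.
R = 255 by definition for t ≤ 66.
G = 99.47·ln 28.09 − 161.1 = 99.47·3.3354 − 161.1 = 170.674.
B = 138.5·ln(28.09 − 10) − 305.0 = 138.5·ln 18.09 − 305.0 = 138.5·2.8954 − 305.0 = 96.007.
Rounded: (255, 171, 96).

(255, 171, 96)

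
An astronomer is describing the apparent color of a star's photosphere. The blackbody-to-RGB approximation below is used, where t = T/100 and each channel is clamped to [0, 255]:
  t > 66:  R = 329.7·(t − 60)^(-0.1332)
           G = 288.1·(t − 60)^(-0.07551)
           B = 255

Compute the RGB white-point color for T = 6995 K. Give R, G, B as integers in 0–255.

t = 6995/100 = 69.95; the t > 66 branch applies.
R = 329.7·(69.95 − 60)^(-0.1332) = 329.7·9.95^(-0.1332) = 329.7·0.73636 = 242.778.
G = 288.1·(69.95 − 60)^(-0.07551) = 288.1·9.95^(-0.07551) = 288.1·0.84073 = 242.213.
B = 255 by definition for t > 66.
Rounded: (243, 242, 255).

R=243, G=242, B=255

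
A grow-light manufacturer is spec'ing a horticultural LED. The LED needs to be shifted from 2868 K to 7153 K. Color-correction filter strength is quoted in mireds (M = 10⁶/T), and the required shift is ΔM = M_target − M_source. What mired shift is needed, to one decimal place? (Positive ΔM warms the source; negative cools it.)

-208.9 mireds

M_source = 10⁶/2868 = 348.675; M_target = 10⁶/7153 = 139.801.
ΔM = 139.801 − 348.675 = -208.874 → -208.9 mireds, a cooling shift.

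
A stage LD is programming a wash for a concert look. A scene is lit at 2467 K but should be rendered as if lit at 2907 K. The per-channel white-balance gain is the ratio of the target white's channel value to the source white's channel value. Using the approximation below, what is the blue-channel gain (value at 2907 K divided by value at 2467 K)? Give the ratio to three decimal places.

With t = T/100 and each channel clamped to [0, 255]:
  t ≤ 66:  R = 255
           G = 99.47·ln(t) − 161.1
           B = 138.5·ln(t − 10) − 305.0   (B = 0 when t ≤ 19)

At 2467 K (t = 24.67):
  B = 138.5·ln(24.67 − 10) − 305.0 = 138.5·ln 14.67 − 305.0 = 138.5·2.6858 − 305.0 = 66.984.
At 2907 K (t = 29.07):
  B = 138.5·ln(29.07 − 10) − 305.0 = 138.5·ln 19.07 − 305.0 = 138.5·2.9481 − 305.0 = 103.314.
Gain = 103.314 / 66.984 = 1.5424 → 1.542.

1.542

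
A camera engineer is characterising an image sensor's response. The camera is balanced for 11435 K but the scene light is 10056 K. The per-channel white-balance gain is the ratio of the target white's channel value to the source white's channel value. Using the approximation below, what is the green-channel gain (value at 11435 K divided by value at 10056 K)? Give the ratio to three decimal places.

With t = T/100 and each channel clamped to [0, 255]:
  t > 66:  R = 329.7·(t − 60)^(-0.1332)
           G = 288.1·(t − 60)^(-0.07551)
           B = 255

0.978

At 10056 K (t = 100.56):
  G = 288.1·(100.56 − 60)^(-0.07551) = 288.1·40.56^(-0.07551) = 288.1·0.75609 = 217.829.
At 11435 K (t = 114.35):
  G = 288.1·(114.35 − 60)^(-0.07551) = 288.1·54.35^(-0.07551) = 288.1·0.73956 = 213.068.
Gain = 213.068 / 217.829 = 0.9781 → 0.978.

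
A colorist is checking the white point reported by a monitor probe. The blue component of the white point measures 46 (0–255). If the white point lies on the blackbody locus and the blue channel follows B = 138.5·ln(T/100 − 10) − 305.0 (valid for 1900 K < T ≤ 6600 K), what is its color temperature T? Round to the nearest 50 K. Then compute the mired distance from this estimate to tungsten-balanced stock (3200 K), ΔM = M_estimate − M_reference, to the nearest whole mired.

+132 mireds

ln(t − 10) = (46 + 305.0) / 138.5 = 2.5343.
t − 10 = e^2.5343 = 12.608, so t = 22.608.
T = 100·t = 2261 K → 2250 K to the nearest 50 K.
M_estimate = 10⁶/2250 = 444.44; M_reference = 10⁶/3200 = 312.50.
ΔM = 444.44 − 312.50 = 131.94 → +132 mireds.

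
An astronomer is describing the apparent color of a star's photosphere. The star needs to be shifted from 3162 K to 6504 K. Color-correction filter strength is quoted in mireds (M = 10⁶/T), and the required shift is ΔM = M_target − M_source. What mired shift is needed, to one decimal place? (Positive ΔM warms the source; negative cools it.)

M_source = 10⁶/3162 = 316.256; M_target = 10⁶/6504 = 153.752.
ΔM = 153.752 − 316.256 = -162.504 → -162.5 mireds, a cooling shift.

-162.5 mireds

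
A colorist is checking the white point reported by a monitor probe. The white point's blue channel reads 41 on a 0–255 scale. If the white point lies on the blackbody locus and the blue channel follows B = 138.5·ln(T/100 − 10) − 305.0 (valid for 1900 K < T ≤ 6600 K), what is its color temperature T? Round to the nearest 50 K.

2200 K

ln(t − 10) = (41 + 305.0) / 138.5 = 2.4982.
t − 10 = e^2.4982 = 12.161, so t = 22.161.
T = 100·t = 2216 K → 2200 K to the nearest 50 K.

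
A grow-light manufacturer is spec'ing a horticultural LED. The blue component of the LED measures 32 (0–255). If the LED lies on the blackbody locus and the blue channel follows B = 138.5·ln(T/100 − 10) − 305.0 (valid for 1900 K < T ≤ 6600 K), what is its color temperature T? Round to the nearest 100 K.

ln(t − 10) = (32 + 305.0) / 138.5 = 2.4332.
t − 10 = e^2.4332 = 11.395, so t = 21.395.
T = 100·t = 2140 K → 2100 K to the nearest 100 K.

2100 K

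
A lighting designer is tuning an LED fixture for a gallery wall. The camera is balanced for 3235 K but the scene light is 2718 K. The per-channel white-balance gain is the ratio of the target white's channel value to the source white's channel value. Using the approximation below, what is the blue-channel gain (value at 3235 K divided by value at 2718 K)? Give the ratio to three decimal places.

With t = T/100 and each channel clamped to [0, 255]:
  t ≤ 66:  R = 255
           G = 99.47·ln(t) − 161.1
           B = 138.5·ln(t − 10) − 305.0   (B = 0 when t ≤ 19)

At 2718 K (t = 27.18):
  B = 138.5·ln(27.18 − 10) − 305.0 = 138.5·ln 17.18 − 305.0 = 138.5·2.8437 − 305.0 = 88.859.
At 3235 K (t = 32.35):
  B = 138.5·ln(32.35 − 10) − 305.0 = 138.5·ln 22.35 − 305.0 = 138.5·3.1068 − 305.0 = 125.295.
Gain = 125.295 / 88.859 = 1.4101 → 1.410.

1.410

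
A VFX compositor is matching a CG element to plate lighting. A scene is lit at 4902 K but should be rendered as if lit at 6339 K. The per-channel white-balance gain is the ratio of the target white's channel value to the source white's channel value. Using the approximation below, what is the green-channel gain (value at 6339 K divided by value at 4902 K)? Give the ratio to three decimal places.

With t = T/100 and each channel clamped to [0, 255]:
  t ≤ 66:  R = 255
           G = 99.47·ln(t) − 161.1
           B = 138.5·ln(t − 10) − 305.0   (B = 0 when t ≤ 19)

1.113

At 4902 K (t = 49.02):
  G = 99.47·ln 49.02 − 161.1 = 99.47·3.8922 − 161.1 = 226.060.
At 6339 K (t = 63.39):
  G = 99.47·ln 63.39 − 161.1 = 99.47·4.1493 − 161.1 = 251.631.
Gain = 251.631 / 226.060 = 1.1131 → 1.113.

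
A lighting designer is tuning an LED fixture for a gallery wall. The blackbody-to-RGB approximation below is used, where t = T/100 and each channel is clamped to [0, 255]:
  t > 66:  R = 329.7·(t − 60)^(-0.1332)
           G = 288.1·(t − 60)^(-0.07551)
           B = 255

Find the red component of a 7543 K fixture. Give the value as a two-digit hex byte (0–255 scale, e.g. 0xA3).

0xE5

t = 7543/100 = 75.43; the t > 66 branch applies.
R = 329.7·(75.43 − 60)^(-0.1332) = 329.7·15.43^(-0.1332) = 329.7·0.69456 = 228.996.
Rounded: 229; in hex, 0xE5.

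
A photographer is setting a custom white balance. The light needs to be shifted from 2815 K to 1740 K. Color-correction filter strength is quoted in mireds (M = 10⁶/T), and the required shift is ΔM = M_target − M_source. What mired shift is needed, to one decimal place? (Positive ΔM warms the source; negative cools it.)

+219.5 mireds

M_source = 10⁶/2815 = 355.240; M_target = 10⁶/1740 = 574.713.
ΔM = 574.713 − 355.240 = 219.473 → +219.5 mireds, a warming shift.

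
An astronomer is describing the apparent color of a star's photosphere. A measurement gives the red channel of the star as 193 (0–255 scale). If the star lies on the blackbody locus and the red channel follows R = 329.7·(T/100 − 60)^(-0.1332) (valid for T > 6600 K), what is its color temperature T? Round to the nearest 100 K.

11600 K

(t − 60)^(-0.1332) = 193/329.7 = 0.58538.
t − 60 = 0.58538^(1/-0.1332) = 0.58538^(-7.508) = 55.713, so t = 115.713.
T = 100·t = 11571 K → 11600 K to the nearest 100 K.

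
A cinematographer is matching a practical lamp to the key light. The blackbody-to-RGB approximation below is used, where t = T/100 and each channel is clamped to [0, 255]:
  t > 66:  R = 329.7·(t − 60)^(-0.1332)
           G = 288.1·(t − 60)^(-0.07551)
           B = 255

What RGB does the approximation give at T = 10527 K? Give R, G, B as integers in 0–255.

t = 10527/100 = 105.27; the t > 66 branch applies.
R = 329.7·(105.27 − 60)^(-0.1332) = 329.7·45.27^(-0.1332) = 329.7·0.60179 = 198.411.
G = 288.1·(105.27 − 60)^(-0.07551) = 288.1·45.27^(-0.07551) = 288.1·0.74984 = 216.029.
B = 255 by definition for t > 66.
Rounded: (198, 216, 255).

R=198, G=216, B=255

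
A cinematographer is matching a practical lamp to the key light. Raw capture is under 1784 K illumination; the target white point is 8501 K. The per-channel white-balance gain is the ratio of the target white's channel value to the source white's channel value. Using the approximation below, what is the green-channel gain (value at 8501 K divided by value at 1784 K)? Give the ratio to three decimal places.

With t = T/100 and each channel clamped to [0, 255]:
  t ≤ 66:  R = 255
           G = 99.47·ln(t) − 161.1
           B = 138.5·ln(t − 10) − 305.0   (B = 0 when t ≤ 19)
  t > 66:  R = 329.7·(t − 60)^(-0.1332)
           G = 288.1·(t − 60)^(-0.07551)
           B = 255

At 1784 K (t = 17.84):
  G = 99.47·ln 17.84 − 161.1 = 99.47·2.8814 − 161.1 = 125.517.
At 8501 K (t = 85.01):
  G = 288.1·(85.01 − 60)^(-0.07551) = 288.1·25.01^(-0.07551) = 288.1·0.78420 = 225.929.
Gain = 225.929 / 125.517 = 1.8000 → 1.800.

1.800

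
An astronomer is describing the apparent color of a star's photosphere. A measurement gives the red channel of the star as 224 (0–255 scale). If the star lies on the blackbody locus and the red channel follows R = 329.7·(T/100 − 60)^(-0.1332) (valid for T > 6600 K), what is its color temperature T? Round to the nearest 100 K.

7800 K

(t − 60)^(-0.1332) = 224/329.7 = 0.67941.
t − 60 = 0.67941^(1/-0.1332) = 0.67941^(-7.508) = 18.209, so t = 78.209.
T = 100·t = 7821 K → 7800 K to the nearest 100 K.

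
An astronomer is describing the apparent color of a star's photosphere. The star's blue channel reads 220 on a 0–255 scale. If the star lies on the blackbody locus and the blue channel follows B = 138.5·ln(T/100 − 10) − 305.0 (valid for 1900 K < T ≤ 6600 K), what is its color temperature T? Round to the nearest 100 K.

ln(t − 10) = (220 + 305.0) / 138.5 = 3.7906.
t − 10 = e^3.7906 = 44.284, so t = 54.284.
T = 100·t = 5428 K → 5400 K to the nearest 100 K.

5400 K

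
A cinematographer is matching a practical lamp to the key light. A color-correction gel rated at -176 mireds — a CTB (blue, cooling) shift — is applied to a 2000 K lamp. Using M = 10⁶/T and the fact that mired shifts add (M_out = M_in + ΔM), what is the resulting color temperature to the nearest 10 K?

3090 K

M_in = 10⁶/2000 = 500.00 mireds.
M_out = 500.00 + (-176) = 324.00 mireds.
T_out = 10⁶/324.00 = 3086.4 K → 3090 K.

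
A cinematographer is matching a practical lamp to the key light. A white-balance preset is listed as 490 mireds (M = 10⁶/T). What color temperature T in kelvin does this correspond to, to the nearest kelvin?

T = 10⁶ / 490 = 2040.82 K → 2041 K.

2041 K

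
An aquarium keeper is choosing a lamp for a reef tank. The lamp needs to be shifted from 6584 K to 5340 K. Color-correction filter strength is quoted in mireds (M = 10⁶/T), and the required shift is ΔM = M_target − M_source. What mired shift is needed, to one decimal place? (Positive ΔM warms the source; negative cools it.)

+35.4 mireds

M_source = 10⁶/6584 = 151.883; M_target = 10⁶/5340 = 187.266.
ΔM = 187.266 − 151.883 = 35.383 → +35.4 mireds, a warming shift.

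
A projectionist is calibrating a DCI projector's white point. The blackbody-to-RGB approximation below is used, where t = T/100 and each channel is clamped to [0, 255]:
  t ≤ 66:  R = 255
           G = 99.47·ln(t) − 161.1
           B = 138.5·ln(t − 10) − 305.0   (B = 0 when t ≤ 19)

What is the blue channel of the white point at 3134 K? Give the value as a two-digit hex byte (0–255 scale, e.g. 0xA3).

0x77

t = 3134/100 = 31.34; the t ≤ 66 branch applies.
B = 138.5·ln(31.34 − 10) − 305.0 = 138.5·ln 21.34 − 305.0 = 138.5·3.0606 − 305.0 = 118.891.
Rounded: 119; in hex, 0x77.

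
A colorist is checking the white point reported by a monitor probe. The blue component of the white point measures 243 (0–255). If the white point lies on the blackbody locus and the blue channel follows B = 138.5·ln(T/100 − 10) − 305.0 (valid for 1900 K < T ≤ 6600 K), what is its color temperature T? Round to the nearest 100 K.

ln(t − 10) = (243 + 305.0) / 138.5 = 3.9567.
t − 10 = e^3.9567 = 52.283, so t = 62.283.
T = 100·t = 6228 K → 6200 K to the nearest 100 K.

6200 K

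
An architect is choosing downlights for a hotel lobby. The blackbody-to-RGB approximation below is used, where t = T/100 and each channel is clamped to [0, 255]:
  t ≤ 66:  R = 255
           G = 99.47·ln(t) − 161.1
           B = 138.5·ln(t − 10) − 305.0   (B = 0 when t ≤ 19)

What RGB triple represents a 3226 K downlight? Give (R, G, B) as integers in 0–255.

(255, 184, 125)

t = 3226/100 = 32.26; the t ≤ 66 branch applies.
R = 255 by definition for t ≤ 66.
G = 99.47·ln 32.26 − 161.1 = 99.47·3.4738 − 161.1 = 184.442.
B = 138.5·ln(32.26 − 10) − 305.0 = 138.5·ln 22.26 − 305.0 = 138.5·3.1028 − 305.0 = 124.737.
Rounded: (255, 184, 125).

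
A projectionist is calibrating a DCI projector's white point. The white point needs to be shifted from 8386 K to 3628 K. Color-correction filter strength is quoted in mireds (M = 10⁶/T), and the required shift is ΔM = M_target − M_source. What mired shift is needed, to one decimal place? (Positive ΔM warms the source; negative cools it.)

M_source = 10⁶/8386 = 119.246; M_target = 10⁶/3628 = 275.634.
ΔM = 275.634 − 119.246 = 156.388 → +156.4 mireds, a warming shift.

+156.4 mireds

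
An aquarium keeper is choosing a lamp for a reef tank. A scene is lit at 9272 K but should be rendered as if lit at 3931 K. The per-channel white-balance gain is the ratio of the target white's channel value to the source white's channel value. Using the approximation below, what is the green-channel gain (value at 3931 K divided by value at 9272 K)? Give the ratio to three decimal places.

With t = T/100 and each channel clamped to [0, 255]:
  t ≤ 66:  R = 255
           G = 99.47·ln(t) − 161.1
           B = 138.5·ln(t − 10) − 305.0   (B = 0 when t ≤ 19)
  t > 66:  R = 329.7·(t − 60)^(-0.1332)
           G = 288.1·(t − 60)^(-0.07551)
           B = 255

0.922

At 9272 K (t = 92.72):
  G = 288.1·(92.72 − 60)^(-0.07551) = 288.1·32.72^(-0.07551) = 288.1·0.76845 = 221.391.
At 3931 K (t = 39.31):
  G = 99.47·ln 39.31 − 161.1 = 99.47·3.6715 − 161.1 = 204.102.
Gain = 204.102 / 221.391 = 0.9219 → 0.922.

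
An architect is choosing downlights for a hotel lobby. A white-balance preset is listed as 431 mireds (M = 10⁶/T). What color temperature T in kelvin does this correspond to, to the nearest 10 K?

T = 10⁶ / 431 = 2320.19 K → 2320 K.

2320 K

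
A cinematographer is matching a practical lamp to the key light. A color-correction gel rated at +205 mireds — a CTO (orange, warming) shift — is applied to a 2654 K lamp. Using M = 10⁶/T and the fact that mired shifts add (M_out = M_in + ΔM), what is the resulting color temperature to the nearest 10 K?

M_in = 10⁶/2654 = 376.79 mireds.
M_out = 376.79 + (+205) = 581.79 mireds.
T_out = 10⁶/581.79 = 1718.8 K → 1720 K.

1720 K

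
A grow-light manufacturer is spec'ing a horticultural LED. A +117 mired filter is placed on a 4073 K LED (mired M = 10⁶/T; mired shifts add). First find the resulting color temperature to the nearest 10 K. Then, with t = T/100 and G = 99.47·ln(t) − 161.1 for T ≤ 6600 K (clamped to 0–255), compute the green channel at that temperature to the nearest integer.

M_in = 10⁶/4073 = 245.52; M_out = 245.52 + (+117) = 362.52.
T_out = 10⁶/362.52 = 2758.5 K → 2760 K; t = 27.6.
G = 99.47·ln 27.6 − 161.1 = 99.47·3.3178 − 161.1 = 168.923.
Rounded: 169.

169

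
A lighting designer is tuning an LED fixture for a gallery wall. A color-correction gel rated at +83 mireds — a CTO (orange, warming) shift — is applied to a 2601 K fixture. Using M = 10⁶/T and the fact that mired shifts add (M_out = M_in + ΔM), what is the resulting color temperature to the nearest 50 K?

M_in = 10⁶/2601 = 384.47 mireds.
M_out = 384.47 + (+83) = 467.47 mireds.
T_out = 10⁶/467.47 = 2139.2 K → 2150 K.

2150 K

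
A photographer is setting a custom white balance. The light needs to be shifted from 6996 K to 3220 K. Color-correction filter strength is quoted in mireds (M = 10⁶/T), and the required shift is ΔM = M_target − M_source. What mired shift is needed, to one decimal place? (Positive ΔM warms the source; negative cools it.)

+167.6 mireds

M_source = 10⁶/6996 = 142.939; M_target = 10⁶/3220 = 310.559.
ΔM = 310.559 − 142.939 = 167.620 → +167.6 mireds, a warming shift.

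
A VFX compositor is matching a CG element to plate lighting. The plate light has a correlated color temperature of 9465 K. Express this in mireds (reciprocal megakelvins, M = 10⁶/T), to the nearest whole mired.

106 mireds

M = 10⁶ / 9465 = 105.652 → 106 mireds.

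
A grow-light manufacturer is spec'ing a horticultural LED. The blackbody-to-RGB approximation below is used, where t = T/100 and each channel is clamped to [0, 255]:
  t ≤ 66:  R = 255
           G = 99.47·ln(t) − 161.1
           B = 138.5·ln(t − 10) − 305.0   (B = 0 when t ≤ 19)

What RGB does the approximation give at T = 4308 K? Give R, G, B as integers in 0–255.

R=255, G=213, B=180

t = 4308/100 = 43.08; the t ≤ 66 branch applies.
R = 255 by definition for t ≤ 66.
G = 99.47·ln 43.08 − 161.1 = 99.47·3.7631 − 161.1 = 213.211.
B = 138.5·ln(43.08 − 10) − 305.0 = 138.5·ln 33.08 − 305.0 = 138.5·3.4989 − 305.0 = 179.602.
Rounded: (255, 213, 180).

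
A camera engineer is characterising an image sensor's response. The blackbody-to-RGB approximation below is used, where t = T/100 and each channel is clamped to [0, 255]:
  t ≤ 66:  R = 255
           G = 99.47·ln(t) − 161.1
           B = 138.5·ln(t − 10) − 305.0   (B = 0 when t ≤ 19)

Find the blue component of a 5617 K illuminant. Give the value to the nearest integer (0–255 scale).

226

t = 5617/100 = 56.17; the t ≤ 66 branch applies.
B = 138.5·ln(56.17 − 10) − 305.0 = 138.5·ln 46.17 − 305.0 = 138.5·3.8323 − 305.0 = 225.778.
Rounded: 226.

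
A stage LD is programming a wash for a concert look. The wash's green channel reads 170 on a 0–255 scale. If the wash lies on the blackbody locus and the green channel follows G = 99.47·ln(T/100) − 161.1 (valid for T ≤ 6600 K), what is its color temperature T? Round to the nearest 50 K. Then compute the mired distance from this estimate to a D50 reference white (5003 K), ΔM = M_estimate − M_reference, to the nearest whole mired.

ln t = (170 + 161.1) / 99.47 = 3.3286.
t = e^3.3286 = 27.900.
T = 100·t = 2790 K → 2800 K to the nearest 50 K.
M_estimate = 10⁶/2800 = 357.14; M_reference = 10⁶/5003 = 199.88.
ΔM = 357.14 − 199.88 = 157.26 → +157 mireds.

+157 mireds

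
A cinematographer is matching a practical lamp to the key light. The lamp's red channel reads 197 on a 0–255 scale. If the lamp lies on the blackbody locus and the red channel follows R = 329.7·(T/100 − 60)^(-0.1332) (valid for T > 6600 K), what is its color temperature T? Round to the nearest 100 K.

(t − 60)^(-0.1332) = 197/329.7 = 0.59751.
t − 60 = 0.59751^(1/-0.1332) = 0.59751^(-7.508) = 47.761, so t = 107.761.
T = 100·t = 10776 K → 10800 K to the nearest 100 K.

10800 K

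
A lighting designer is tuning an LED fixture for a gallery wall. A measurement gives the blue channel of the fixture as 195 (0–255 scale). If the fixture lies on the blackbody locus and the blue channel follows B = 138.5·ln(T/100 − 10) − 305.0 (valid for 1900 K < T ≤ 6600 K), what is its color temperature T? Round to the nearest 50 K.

ln(t − 10) = (195 + 305.0) / 138.5 = 3.6101.
t − 10 = e^3.6101 = 36.970, so t = 46.970.
T = 100·t = 4697 K → 4700 K to the nearest 50 K.

4700 K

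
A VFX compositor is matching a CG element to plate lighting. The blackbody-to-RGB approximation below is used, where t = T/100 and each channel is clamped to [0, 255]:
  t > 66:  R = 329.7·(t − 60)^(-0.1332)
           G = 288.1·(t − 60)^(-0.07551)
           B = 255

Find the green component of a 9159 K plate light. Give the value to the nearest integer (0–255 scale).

222

t = 9159/100 = 91.59; the t > 66 branch applies.
G = 288.1·(91.59 − 60)^(-0.07551) = 288.1·31.59^(-0.07551) = 288.1·0.77049 = 221.979.
Rounded: 222.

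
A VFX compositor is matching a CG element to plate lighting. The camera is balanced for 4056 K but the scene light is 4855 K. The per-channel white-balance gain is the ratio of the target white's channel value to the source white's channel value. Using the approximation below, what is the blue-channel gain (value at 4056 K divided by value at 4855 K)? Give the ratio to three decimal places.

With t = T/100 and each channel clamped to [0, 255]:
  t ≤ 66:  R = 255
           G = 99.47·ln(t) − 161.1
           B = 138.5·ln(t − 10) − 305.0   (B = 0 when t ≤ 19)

At 4855 K (t = 48.55):
  B = 138.5·ln(48.55 − 10) − 305.0 = 138.5·ln 38.55 − 305.0 = 138.5·3.6520 − 305.0 = 200.796.
At 4056 K (t = 40.56):
  B = 138.5·ln(40.56 − 10) − 305.0 = 138.5·ln 30.56 − 305.0 = 138.5·3.4197 − 305.0 = 168.627.
Gain = 168.627 / 200.796 = 0.8398 → 0.840.

0.840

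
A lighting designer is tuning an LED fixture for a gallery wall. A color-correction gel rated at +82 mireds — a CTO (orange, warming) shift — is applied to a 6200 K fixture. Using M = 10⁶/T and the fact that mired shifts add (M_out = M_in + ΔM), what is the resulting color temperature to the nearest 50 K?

4100 K

M_in = 10⁶/6200 = 161.29 mireds.
M_out = 161.29 + (+82) = 243.29 mireds.
T_out = 10⁶/243.29 = 4110.3 K → 4100 K.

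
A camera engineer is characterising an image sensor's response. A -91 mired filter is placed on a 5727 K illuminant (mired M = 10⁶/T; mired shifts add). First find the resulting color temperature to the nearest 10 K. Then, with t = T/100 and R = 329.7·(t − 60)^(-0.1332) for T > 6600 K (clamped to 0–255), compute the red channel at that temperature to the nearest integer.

191

M_in = 10⁶/5727 = 174.61; M_out = 174.61 + (-91) = 83.61.
T_out = 10⁶/83.61 = 11960.1 K → 11960 K; t = 119.6.
R = 329.7·(119.6 − 60)^(-0.1332) = 329.7·59.6^(-0.1332) = 329.7·0.58015 = 191.274.
Rounded: 191.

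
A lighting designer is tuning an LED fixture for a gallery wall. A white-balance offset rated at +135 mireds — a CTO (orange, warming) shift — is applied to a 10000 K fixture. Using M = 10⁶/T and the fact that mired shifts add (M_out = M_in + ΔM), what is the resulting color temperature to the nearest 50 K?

4250 K

M_in = 10⁶/10000 = 100.00 mireds.
M_out = 100.00 + (+135) = 235.00 mireds.
T_out = 10⁶/235.00 = 4255.3 K → 4250 K.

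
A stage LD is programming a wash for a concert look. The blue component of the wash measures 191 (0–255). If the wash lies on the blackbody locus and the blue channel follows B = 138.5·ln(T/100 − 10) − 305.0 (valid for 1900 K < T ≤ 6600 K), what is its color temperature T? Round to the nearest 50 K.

4600 K

ln(t − 10) = (191 + 305.0) / 138.5 = 3.5812.
t − 10 = e^3.5812 = 35.918, so t = 45.918.
T = 100·t = 4592 K → 4600 K to the nearest 50 K.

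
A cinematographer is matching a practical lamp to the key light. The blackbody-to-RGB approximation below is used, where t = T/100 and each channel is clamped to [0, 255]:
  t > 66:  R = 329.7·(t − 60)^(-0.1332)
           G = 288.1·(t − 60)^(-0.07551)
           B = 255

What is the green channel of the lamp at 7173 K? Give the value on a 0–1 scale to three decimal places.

0.938

t = 7173/100 = 71.73; the t > 66 branch applies.
G = 288.1·(71.73 − 60)^(-0.07551) = 288.1·11.73^(-0.07551) = 288.1·0.83034 = 239.222.
On a 0–1 scale: 239.222/255 = 0.9381 → 0.938.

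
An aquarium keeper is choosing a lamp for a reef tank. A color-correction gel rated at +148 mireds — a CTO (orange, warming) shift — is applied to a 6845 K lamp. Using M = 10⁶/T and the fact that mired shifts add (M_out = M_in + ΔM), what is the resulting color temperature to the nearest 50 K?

M_in = 10⁶/6845 = 146.09 mireds.
M_out = 146.09 + (+148) = 294.09 mireds.
T_out = 10⁶/294.09 = 3400.3 K → 3400 K.

3400 K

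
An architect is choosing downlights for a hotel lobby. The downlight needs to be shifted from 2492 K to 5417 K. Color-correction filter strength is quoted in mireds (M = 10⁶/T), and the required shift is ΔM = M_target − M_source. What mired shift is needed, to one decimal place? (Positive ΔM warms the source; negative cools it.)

M_source = 10⁶/2492 = 401.284; M_target = 10⁶/5417 = 184.604.
ΔM = 184.604 − 401.284 = -216.680 → -216.7 mireds, a cooling shift.

-216.7 mireds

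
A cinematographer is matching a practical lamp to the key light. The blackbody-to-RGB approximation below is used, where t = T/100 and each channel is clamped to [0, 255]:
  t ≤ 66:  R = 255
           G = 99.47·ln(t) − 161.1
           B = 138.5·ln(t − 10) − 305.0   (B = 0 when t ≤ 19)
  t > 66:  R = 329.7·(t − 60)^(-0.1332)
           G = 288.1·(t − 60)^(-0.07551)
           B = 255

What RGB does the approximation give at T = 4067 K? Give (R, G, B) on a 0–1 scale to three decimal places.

(1.000, 0.814, 0.663)

t = 4067/100 = 40.67; the t ≤ 66 branch applies.
R = 255 by definition for t ≤ 66.
G = 99.47·ln 40.67 − 161.1 = 99.47·3.7055 − 161.1 = 207.485.
B = 138.5·ln(40.67 − 10) − 305.0 = 138.5·ln 30.67 − 305.0 = 138.5·3.4233 − 305.0 = 169.125.
Dividing each by 255: (1.0000, 0.8137, 0.6632) → (1.000, 0.814, 0.663).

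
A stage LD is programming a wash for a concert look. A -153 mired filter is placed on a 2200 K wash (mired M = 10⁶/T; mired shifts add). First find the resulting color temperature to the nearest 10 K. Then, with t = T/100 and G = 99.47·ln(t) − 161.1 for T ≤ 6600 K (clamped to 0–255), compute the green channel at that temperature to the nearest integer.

M_in = 10⁶/2200 = 454.55; M_out = 454.55 + (-153) = 301.55.
T_out = 10⁶/301.55 = 3316.2 K → 3320 K; t = 33.2.
G = 99.47·ln 33.2 − 161.1 = 99.47·3.5025 − 161.1 = 187.299.
Rounded: 187.

187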